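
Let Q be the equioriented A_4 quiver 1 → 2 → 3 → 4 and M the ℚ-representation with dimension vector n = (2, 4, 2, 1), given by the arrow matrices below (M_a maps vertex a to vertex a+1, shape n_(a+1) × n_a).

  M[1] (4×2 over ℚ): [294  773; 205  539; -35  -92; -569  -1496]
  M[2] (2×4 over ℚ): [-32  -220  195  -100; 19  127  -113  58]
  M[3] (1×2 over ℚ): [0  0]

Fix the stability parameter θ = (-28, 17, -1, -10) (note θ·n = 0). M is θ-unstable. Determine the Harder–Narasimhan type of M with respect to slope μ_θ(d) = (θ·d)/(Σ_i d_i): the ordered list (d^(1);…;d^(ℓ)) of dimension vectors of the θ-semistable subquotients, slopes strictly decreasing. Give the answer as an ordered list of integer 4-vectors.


Interval decomposition of M: I[1,2], I[1,3], I[2,2], I[2,3], I[4,4].
HN type (ℓ=4): μ^(1)=17; μ^(2)=8; μ^(3)=-10; μ^(4)=-28

((0, 2, 0, 0); (0, 2, 2, 0); (0, 0, 0, 1); (2, 0, 0, 0))


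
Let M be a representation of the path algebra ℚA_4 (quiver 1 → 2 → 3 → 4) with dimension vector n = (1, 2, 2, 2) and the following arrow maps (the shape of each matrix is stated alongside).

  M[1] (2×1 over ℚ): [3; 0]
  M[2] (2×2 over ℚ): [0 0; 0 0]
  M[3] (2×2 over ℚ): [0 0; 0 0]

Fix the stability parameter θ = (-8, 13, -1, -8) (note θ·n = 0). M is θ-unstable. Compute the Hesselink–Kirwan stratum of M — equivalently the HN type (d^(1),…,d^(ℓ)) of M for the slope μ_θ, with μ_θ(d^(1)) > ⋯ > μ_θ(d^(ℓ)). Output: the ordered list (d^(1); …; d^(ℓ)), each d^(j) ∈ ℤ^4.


Via rank(M_{q-1}∘⋯∘M_p): M ≅ I[1,2], I[2,2], I[3,3]^2, I[4,4]^2.
μ_θ-semistable layers: μ^(1)=13; μ^(2)=-1; μ^(3)=-8

((0, 2, 0, 0); (0, 0, 2, 0); (1, 0, 0, 2))


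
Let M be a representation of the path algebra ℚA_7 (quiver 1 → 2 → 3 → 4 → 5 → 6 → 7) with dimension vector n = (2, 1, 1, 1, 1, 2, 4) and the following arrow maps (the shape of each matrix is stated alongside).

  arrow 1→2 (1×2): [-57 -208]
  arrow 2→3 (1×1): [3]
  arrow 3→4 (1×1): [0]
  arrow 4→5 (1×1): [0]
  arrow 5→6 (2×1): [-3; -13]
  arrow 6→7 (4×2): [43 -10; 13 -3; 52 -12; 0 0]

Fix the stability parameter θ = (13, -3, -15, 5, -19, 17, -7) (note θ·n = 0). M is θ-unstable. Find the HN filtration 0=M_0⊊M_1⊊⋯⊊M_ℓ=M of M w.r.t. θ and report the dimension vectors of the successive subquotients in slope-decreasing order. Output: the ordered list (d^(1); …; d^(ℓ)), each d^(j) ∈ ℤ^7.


Barcode: M ≅ I[1,1], I[1,3], I[4,4], I[5,7], I[6,7], I[7,7]^2. HN layers by μ_θ (5 steps, strictly decreasing):
  μ^(1)=13; μ^(2)=5; μ^(3)=-5/3; μ^(4)=-7; μ^(5)=-19

((1, 0, 0, 0, 0, 0, 0); (0, 0, 0, 1, 0, 2, 2); (1, 1, 1, 0, 0, 0, 0); (0, 0, 0, 0, 0, 0, 2); (0, 0, 0, 0, 1, 0, 0))


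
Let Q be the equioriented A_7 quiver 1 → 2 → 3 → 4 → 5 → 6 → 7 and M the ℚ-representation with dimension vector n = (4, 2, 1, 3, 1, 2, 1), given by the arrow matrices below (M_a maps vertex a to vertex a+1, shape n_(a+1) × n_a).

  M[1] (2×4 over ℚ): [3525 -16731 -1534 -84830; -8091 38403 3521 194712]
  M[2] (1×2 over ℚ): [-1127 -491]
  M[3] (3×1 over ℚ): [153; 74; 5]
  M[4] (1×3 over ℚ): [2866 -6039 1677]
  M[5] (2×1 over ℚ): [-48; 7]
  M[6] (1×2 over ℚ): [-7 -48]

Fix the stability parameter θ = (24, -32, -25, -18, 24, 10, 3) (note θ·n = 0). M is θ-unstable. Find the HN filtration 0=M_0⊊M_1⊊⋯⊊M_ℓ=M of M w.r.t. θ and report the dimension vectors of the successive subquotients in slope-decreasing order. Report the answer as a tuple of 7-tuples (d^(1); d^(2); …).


Via rank(M_{q-1}∘⋯∘M_p): M ≅ I[1,1]^2, I[1,2], I[1,6], I[4,4]^2, I[6,7].
μ_θ-semistable layers: μ^(1)=24; μ^(2)=17; μ^(3)=13/2; μ^(4)=-4; μ^(5)=-51/4; μ^(6)=-18

((2, 0, 0, 0, 0, 0, 0); (0, 0, 0, 0, 1, 1, 0); (0, 0, 0, 0, 0, 1, 1); (1, 1, 0, 0, 0, 0, 0); (1, 1, 1, 1, 0, 0, 0); (0, 0, 0, 2, 0, 0, 0))


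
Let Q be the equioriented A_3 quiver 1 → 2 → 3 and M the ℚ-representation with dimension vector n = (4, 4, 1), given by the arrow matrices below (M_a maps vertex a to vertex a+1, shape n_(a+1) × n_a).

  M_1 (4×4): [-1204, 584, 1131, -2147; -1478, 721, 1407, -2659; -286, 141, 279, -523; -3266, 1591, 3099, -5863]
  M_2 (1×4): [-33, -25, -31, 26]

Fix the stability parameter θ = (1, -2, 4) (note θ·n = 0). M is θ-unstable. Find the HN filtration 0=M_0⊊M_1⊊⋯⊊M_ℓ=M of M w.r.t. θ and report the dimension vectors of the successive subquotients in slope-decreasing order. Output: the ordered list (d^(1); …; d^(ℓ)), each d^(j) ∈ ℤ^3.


Interval decomposition of M: I[1,1]^2, I[1,2], I[1,3], I[2,2]^2.
HN type (ℓ=4): μ^(1)=4; μ^(2)=1; μ^(3)=-1/2; μ^(4)=-2

((0, 0, 1); (2, 0, 0); (2, 2, 0); (0, 2, 0))


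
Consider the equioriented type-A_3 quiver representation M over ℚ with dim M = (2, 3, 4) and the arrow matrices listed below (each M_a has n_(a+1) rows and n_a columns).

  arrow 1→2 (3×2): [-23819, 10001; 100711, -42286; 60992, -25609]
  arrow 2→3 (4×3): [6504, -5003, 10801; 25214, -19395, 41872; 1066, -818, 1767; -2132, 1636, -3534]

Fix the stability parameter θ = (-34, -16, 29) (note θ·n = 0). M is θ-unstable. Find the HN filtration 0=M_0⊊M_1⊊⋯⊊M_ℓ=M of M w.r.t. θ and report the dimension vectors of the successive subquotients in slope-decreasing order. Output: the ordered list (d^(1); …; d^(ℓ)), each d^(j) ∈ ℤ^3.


Interval decomposition of M: I[1,3]^2, I[2,2], I[3,3]^2.
HN type (ℓ=3): μ^(1)=29; μ^(2)=-16; μ^(3)=-34

((0, 0, 4); (0, 3, 0); (2, 0, 0))


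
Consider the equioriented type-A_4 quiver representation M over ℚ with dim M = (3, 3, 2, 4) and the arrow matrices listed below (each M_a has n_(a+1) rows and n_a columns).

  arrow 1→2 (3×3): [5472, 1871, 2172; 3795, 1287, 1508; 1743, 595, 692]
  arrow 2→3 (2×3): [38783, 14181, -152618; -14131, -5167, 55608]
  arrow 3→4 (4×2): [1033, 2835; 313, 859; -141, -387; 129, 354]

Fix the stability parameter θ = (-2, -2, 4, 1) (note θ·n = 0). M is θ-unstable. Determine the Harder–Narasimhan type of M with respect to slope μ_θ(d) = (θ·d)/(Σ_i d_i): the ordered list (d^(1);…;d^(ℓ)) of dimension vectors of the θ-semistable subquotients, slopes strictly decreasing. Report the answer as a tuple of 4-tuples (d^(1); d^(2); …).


Interval decomposition of M: I[1,1], I[1,2], I[1,4], I[2,4], I[4,4]^2.
HN type (ℓ=3): μ^(1)=5/2; μ^(2)=1; μ^(3)=-2

((0, 0, 2, 2); (0, 0, 0, 2); (3, 3, 0, 0))


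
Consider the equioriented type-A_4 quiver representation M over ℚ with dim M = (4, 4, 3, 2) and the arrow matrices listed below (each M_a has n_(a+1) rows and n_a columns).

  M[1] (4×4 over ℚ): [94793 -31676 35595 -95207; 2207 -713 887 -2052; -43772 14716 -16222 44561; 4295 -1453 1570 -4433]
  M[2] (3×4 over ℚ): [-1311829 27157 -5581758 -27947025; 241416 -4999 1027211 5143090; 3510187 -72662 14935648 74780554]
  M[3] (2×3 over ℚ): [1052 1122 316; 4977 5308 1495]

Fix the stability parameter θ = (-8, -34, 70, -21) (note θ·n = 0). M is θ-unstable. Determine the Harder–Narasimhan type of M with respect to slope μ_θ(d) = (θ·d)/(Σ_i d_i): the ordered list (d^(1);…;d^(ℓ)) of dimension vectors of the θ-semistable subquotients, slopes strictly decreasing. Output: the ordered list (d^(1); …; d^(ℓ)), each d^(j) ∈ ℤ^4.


Barcode: M ≅ I[1,2], I[1,3], I[1,4]^2. HN layers by μ_θ (3 steps, strictly decreasing):
  μ^(1)=70; μ^(2)=49/2; μ^(3)=-21

((0, 0, 1, 0); (0, 0, 2, 2); (4, 4, 0, 0))


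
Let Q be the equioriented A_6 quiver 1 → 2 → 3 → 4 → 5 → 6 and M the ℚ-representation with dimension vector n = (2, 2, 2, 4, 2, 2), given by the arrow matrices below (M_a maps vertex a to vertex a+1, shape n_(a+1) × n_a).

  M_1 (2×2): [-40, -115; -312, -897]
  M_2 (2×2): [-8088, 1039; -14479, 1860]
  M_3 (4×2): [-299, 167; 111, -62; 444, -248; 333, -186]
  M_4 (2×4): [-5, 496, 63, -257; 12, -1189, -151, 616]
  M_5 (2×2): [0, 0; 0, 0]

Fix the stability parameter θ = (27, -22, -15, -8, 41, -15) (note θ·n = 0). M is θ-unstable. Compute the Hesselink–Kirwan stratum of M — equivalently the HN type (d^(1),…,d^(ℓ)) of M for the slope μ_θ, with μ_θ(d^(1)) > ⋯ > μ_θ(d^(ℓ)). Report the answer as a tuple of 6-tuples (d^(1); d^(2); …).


Via rank(M_{q-1}∘⋯∘M_p): M ≅ I[1,1], I[1,5], I[2,5], I[4,4]^2, I[6,6]^2.
μ_θ-semistable layers: μ^(1)=41; μ^(2)=27; μ^(3)=-9/2; μ^(4)=-8; μ^(5)=-15; μ^(6)=-22

((0, 0, 0, 0, 2, 0); (1, 0, 0, 0, 0, 0); (1, 1, 1, 1, 0, 0); (0, 0, 0, 3, 0, 0); (0, 0, 1, 0, 0, 2); (0, 1, 0, 0, 0, 0))


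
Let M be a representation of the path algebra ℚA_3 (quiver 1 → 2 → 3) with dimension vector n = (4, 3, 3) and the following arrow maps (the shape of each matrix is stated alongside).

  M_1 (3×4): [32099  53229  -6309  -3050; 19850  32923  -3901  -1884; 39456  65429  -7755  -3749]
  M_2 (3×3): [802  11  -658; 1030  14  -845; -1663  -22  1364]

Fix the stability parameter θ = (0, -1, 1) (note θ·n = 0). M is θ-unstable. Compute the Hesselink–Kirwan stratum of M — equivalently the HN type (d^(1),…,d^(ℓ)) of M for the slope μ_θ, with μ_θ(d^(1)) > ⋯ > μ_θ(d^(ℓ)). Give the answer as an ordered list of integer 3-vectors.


Interval decomposition of M: I[1,1], I[1,3]^3.
HN type (ℓ=3): μ^(1)=1; μ^(2)=0; μ^(3)=-1/2

((0, 0, 3); (1, 0, 0); (3, 3, 0))


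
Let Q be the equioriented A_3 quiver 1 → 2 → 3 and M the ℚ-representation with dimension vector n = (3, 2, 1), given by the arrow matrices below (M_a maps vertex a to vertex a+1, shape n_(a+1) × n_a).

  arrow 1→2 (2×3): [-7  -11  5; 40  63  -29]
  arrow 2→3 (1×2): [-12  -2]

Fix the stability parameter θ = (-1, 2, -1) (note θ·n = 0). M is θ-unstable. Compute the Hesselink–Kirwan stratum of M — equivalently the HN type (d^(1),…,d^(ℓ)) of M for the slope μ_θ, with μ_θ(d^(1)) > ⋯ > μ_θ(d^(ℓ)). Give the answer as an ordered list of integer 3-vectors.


Interval decomposition of M: I[1,1], I[1,2], I[1,3].
HN type (ℓ=3): μ^(1)=2; μ^(2)=1/2; μ^(3)=-1

((0, 1, 0); (0, 1, 1); (3, 0, 0))


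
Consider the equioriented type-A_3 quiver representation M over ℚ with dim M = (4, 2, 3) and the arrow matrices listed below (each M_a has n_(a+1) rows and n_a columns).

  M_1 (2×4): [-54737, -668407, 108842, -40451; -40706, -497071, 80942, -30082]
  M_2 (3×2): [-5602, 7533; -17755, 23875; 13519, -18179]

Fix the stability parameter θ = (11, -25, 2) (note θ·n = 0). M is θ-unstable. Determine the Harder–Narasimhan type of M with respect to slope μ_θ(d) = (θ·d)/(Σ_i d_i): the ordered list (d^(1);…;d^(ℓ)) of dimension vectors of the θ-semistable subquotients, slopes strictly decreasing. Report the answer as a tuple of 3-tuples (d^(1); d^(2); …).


Interval decomposition of M: I[1,1]^2, I[1,3]^2, I[3,3].
HN type (ℓ=3): μ^(1)=11; μ^(2)=2; μ^(3)=-7

((2, 0, 0); (0, 0, 3); (2, 2, 0))


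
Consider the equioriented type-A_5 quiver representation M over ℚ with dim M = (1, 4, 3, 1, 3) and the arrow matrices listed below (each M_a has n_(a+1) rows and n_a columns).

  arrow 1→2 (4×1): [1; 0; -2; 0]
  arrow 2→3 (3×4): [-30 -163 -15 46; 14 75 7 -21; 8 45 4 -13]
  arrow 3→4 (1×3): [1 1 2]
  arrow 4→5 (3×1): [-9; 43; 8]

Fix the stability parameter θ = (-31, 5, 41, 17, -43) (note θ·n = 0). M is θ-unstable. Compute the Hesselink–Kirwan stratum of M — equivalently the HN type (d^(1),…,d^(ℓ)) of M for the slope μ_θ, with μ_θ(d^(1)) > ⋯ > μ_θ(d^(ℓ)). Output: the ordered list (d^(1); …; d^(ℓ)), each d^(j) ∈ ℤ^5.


Barcode: M ≅ I[1,2], I[2,3]^2, I[2,5], I[5,5]^2. HN layers by μ_θ (4 steps, strictly decreasing):
  μ^(1)=41; μ^(2)=5; μ^(3)=-31; μ^(4)=-43

((0, 0, 2, 0, 0); (0, 4, 1, 1, 1); (1, 0, 0, 0, 0); (0, 0, 0, 0, 2))


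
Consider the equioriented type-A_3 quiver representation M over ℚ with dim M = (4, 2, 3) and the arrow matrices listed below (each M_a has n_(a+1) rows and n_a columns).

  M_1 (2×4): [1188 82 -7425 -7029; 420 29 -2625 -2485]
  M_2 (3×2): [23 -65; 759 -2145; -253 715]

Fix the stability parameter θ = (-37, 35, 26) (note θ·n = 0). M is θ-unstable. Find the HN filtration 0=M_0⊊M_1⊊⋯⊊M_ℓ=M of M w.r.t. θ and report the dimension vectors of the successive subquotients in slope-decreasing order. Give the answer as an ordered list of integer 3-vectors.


Via rank(M_{q-1}∘⋯∘M_p): M ≅ I[1,1]^2, I[1,2], I[1,3], I[3,3]^2.
μ_θ-semistable layers: μ^(1)=35; μ^(2)=61/2; μ^(3)=26; μ^(4)=-37

((0, 1, 0); (0, 1, 1); (0, 0, 2); (4, 0, 0))


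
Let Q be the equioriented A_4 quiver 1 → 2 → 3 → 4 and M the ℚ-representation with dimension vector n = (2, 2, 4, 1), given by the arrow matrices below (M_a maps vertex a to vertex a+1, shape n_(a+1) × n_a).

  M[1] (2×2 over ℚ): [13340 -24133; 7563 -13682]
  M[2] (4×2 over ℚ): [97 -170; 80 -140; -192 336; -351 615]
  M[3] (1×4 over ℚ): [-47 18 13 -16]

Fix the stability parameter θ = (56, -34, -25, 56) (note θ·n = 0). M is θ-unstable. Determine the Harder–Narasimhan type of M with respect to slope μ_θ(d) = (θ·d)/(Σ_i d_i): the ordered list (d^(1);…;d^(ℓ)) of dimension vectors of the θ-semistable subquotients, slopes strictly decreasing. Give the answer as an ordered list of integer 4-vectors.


Via rank(M_{q-1}∘⋯∘M_p): M ≅ I[1,3], I[1,4], I[3,3]^2.
μ_θ-semistable layers: μ^(1)=56; μ^(2)=-1; μ^(3)=-25

((0, 0, 0, 1); (2, 2, 2, 0); (0, 0, 2, 0))


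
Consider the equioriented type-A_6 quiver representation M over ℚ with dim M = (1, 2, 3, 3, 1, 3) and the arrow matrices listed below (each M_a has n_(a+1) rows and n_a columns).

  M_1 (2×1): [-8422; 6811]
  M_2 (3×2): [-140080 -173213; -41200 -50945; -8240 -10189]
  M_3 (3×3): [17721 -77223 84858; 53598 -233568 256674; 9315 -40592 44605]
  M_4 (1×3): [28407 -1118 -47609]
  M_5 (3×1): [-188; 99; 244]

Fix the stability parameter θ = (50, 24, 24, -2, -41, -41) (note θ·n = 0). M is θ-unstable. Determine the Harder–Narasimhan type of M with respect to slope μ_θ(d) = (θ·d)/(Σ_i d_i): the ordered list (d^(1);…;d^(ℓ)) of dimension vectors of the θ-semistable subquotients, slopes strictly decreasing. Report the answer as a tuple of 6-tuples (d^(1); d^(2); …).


Via rank(M_{q-1}∘⋯∘M_p): M ≅ I[1,3], I[2,2], I[3,4], I[3,6], I[4,4], I[6,6]^2.
μ_θ-semistable layers: μ^(1)=98/3; μ^(2)=24; μ^(3)=11; μ^(4)=-2; μ^(5)=-15; μ^(6)=-41

((1, 1, 1, 0, 0, 0); (0, 1, 0, 0, 0, 0); (0, 0, 1, 1, 0, 0); (0, 0, 0, 1, 0, 0); (0, 0, 1, 1, 1, 1); (0, 0, 0, 0, 0, 2))


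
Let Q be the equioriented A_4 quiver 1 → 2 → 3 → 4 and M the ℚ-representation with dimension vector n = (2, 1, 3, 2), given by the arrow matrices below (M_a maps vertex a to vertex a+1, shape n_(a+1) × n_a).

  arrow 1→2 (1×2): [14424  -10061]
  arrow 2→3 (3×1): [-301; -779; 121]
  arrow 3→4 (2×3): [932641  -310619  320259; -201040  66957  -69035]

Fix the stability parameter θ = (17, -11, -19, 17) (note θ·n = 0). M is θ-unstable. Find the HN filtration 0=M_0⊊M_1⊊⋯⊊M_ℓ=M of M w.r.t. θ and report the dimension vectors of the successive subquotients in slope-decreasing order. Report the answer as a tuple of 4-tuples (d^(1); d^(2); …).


Via rank(M_{q-1}∘⋯∘M_p): M ≅ I[1,1], I[1,4], I[3,3], I[3,4].
μ_θ-semistable layers: μ^(1)=17; μ^(2)=-13/3; μ^(3)=-19

((1, 0, 0, 2); (1, 1, 1, 0); (0, 0, 2, 0))


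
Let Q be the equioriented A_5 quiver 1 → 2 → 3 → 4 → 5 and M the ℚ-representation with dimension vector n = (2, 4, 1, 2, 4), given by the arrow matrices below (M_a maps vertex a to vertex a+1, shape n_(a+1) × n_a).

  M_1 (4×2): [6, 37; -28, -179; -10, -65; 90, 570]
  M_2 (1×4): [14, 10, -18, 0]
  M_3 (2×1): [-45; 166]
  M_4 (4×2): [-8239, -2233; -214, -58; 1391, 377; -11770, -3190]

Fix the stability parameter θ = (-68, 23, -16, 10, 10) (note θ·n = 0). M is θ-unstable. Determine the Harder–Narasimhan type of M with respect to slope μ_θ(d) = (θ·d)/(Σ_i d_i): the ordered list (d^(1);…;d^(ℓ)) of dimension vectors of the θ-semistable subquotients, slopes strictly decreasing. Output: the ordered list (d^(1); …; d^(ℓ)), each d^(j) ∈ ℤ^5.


Interval decomposition of M: I[1,2], I[1,5], I[2,2]^2, I[4,4], I[5,5]^3.
HN type (ℓ=4): μ^(1)=23; μ^(2)=10; μ^(3)=7/2; μ^(4)=-68

((0, 3, 0, 0, 0); (0, 0, 0, 2, 4); (0, 1, 1, 0, 0); (2, 0, 0, 0, 0))


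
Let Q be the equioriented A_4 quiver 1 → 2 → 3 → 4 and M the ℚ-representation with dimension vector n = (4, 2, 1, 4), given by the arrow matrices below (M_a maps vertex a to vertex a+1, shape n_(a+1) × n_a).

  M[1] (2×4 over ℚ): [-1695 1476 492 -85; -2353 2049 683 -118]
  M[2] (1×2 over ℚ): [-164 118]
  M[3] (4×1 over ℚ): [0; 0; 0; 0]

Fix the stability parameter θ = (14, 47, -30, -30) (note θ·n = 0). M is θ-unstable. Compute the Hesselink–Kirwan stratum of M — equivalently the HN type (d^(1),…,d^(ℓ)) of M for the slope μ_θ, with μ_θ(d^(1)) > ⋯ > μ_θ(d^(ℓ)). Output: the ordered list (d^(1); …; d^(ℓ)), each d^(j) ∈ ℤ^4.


Via rank(M_{q-1}∘⋯∘M_p): M ≅ I[1,1]^2, I[1,2], I[1,3], I[4,4]^4.
μ_θ-semistable layers: μ^(1)=47; μ^(2)=14; μ^(3)=31/3; μ^(4)=-30

((0, 1, 0, 0); (3, 0, 0, 0); (1, 1, 1, 0); (0, 0, 0, 4))


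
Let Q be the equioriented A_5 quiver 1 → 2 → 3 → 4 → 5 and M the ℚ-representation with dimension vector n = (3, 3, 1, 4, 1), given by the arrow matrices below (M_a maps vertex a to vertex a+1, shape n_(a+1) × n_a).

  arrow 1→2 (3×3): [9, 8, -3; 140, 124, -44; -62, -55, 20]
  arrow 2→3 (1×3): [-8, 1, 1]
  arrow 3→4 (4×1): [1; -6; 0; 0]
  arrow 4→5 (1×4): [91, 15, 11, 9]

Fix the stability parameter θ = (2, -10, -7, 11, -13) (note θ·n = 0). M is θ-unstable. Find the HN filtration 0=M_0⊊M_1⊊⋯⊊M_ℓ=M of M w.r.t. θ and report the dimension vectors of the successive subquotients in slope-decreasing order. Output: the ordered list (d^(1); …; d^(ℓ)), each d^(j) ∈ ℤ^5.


Via rank(M_{q-1}∘⋯∘M_p): M ≅ I[1,1], I[1,2], I[1,5], I[2,2], I[4,4]^3.
μ_θ-semistable layers: μ^(1)=11; μ^(2)=2; μ^(3)=-1; μ^(4)=-4; μ^(5)=-5; μ^(6)=-10

((0, 0, 0, 3, 0); (1, 0, 0, 0, 0); (0, 0, 0, 1, 1); (1, 1, 0, 0, 0); (1, 1, 1, 0, 0); (0, 1, 0, 0, 0))


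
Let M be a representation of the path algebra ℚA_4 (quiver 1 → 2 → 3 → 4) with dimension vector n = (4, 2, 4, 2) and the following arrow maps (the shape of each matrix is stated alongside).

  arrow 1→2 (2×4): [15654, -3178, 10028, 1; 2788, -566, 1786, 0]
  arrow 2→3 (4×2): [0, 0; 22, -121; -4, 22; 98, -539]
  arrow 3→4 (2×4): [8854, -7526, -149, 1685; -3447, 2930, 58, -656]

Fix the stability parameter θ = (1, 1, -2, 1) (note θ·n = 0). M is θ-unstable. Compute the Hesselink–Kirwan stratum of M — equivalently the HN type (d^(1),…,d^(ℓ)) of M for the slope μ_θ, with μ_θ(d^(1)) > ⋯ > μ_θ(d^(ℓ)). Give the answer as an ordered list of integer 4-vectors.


Interval decomposition of M: I[1,1]^2, I[1,2], I[1,4], I[3,3]^2, I[3,4].
HN type (ℓ=3): μ^(1)=1; μ^(2)=0; μ^(3)=-2

((3, 1, 0, 2); (1, 1, 1, 0); (0, 0, 3, 0))


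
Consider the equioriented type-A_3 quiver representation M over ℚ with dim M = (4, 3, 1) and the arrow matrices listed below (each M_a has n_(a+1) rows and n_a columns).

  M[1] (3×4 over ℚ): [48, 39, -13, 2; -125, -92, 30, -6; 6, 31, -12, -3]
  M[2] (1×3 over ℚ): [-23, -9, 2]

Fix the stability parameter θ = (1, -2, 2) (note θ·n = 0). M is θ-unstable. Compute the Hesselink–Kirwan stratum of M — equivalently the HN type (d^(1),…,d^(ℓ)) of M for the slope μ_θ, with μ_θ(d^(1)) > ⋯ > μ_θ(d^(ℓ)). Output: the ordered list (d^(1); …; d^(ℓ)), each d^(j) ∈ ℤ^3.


Barcode: M ≅ I[1,1], I[1,2]^2, I[1,3]. HN layers by μ_θ (3 steps, strictly decreasing):
  μ^(1)=2; μ^(2)=1; μ^(3)=-1/2

((0, 0, 1); (1, 0, 0); (3, 3, 0))


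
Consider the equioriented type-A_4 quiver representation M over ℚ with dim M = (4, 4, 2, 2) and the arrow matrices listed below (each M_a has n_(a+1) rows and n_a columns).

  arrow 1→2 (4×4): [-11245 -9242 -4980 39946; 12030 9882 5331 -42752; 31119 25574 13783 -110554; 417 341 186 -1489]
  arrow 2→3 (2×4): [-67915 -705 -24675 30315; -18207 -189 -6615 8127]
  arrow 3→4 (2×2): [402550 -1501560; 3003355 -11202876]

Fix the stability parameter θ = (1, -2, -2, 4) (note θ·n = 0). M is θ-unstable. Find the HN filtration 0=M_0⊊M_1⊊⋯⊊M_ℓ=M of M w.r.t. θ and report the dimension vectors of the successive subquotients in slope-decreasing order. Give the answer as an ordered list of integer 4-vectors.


Interval decomposition of M: I[1,2]^3, I[1,4], I[3,3], I[4,4].
HN type (ℓ=4): μ^(1)=4; μ^(2)=-1/2; μ^(3)=-1; μ^(4)=-2

((0, 0, 0, 2); (3, 3, 0, 0); (1, 1, 1, 0); (0, 0, 1, 0))


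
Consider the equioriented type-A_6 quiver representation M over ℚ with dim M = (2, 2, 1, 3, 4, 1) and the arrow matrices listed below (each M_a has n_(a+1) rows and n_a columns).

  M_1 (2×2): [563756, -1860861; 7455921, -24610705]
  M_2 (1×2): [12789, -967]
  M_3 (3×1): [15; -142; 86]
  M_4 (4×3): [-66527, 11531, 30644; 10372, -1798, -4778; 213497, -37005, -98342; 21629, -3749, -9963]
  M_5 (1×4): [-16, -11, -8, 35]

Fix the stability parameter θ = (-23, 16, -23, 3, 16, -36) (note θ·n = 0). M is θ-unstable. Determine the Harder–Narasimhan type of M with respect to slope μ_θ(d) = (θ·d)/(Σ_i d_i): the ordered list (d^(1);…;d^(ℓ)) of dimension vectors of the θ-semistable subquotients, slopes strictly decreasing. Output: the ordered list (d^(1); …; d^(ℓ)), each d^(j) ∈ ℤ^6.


Barcode: M ≅ I[1,2], I[1,6], I[4,5]^2, I[5,5]. HN layers by μ_θ (4 steps, strictly decreasing):
  μ^(1)=16; μ^(2)=3; μ^(3)=-24/5; μ^(4)=-23

((0, 1, 0, 0, 3, 0); (0, 0, 0, 2, 0, 0); (0, 1, 1, 1, 1, 1); (2, 0, 0, 0, 0, 0))


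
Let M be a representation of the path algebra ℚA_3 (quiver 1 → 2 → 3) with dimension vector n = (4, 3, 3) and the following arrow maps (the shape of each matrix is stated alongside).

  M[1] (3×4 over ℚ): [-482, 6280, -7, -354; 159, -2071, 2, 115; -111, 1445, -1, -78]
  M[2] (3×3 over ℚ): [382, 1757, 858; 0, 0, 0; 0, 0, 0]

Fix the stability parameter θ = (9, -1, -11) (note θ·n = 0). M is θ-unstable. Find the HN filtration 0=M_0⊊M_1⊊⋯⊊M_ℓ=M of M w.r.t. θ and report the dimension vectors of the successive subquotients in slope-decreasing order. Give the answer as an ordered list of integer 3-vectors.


Via rank(M_{q-1}∘⋯∘M_p): M ≅ I[1,1], I[1,2]^2, I[1,3], I[3,3]^2.
μ_θ-semistable layers: μ^(1)=9; μ^(2)=4; μ^(3)=-1; μ^(4)=-11

((1, 0, 0); (2, 2, 0); (1, 1, 1); (0, 0, 2))


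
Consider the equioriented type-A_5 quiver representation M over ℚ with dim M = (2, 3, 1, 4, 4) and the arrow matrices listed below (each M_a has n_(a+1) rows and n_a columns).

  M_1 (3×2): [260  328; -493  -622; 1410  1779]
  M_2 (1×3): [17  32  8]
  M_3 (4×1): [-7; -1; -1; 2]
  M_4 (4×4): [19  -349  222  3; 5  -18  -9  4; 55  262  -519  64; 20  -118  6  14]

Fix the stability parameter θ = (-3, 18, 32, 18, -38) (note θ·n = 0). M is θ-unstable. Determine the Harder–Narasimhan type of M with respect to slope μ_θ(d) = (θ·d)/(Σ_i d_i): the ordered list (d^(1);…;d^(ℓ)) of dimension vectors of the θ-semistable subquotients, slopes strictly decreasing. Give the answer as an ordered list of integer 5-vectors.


Via rank(M_{q-1}∘⋯∘M_p): M ≅ I[1,2], I[1,4], I[2,2], I[4,4], I[4,5]^2, I[5,5]^2.
μ_θ-semistable layers: μ^(1)=25; μ^(2)=18; μ^(3)=-3; μ^(4)=-10; μ^(5)=-38

((0, 0, 1, 1, 0); (0, 3, 0, 1, 0); (2, 0, 0, 0, 0); (0, 0, 0, 2, 2); (0, 0, 0, 0, 2))


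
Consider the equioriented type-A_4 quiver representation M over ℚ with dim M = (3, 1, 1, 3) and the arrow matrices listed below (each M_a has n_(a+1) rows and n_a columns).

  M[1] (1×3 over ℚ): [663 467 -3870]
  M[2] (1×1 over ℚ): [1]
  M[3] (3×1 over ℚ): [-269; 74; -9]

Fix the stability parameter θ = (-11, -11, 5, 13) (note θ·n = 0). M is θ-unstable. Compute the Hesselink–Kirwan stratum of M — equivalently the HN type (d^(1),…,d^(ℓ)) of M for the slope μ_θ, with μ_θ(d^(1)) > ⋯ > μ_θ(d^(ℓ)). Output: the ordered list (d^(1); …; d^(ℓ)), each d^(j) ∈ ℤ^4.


Via rank(M_{q-1}∘⋯∘M_p): M ≅ I[1,1]^2, I[1,4], I[4,4]^2.
μ_θ-semistable layers: μ^(1)=13; μ^(2)=5; μ^(3)=-11

((0, 0, 0, 3); (0, 0, 1, 0); (3, 1, 0, 0))


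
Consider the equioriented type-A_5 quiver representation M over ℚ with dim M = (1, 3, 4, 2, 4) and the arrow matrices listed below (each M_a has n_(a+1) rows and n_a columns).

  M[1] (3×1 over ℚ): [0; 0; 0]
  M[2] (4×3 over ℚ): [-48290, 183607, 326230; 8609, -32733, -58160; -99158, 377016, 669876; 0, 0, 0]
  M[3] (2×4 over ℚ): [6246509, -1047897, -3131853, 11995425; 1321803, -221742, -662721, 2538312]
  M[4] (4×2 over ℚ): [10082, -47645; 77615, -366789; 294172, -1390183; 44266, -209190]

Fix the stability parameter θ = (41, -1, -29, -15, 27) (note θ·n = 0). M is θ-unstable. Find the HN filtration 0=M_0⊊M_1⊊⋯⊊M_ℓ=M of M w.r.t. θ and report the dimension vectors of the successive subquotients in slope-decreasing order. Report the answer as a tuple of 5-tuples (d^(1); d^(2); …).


Interval decomposition of M: I[1,1], I[2,3], I[2,5]^2, I[3,3], I[5,5]^2.
HN type (ℓ=4): μ^(1)=41; μ^(2)=27; μ^(3)=-15; μ^(4)=-29

((1, 0, 0, 0, 0); (0, 0, 0, 0, 4); (0, 3, 3, 2, 0); (0, 0, 1, 0, 0))


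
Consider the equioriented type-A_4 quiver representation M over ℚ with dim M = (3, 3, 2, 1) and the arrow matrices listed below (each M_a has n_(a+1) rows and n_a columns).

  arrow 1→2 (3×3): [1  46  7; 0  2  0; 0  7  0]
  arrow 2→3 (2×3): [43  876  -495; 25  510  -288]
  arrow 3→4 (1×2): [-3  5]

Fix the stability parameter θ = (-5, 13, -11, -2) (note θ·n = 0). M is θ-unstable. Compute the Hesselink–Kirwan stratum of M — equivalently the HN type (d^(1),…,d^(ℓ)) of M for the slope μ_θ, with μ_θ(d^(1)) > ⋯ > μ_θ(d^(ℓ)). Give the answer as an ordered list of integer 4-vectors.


Via rank(M_{q-1}∘⋯∘M_p): M ≅ I[1,1], I[1,3], I[1,4], I[2,2].
μ_θ-semistable layers: μ^(1)=13; μ^(2)=1; μ^(3)=0; μ^(4)=-5

((0, 1, 0, 0); (0, 1, 1, 0); (0, 1, 1, 1); (3, 0, 0, 0))


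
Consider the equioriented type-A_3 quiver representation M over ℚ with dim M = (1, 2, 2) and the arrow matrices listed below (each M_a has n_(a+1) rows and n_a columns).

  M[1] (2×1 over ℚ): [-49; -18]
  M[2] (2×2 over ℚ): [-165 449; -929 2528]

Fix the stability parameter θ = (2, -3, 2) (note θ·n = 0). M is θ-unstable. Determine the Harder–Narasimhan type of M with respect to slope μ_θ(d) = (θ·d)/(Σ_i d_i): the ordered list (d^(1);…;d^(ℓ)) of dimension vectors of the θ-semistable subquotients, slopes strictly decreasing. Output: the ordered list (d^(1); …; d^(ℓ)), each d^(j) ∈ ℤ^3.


Barcode: M ≅ I[1,3], I[2,3]. HN layers by μ_θ (3 steps, strictly decreasing):
  μ^(1)=2; μ^(2)=-1/2; μ^(3)=-3

((0, 0, 2); (1, 1, 0); (0, 1, 0))


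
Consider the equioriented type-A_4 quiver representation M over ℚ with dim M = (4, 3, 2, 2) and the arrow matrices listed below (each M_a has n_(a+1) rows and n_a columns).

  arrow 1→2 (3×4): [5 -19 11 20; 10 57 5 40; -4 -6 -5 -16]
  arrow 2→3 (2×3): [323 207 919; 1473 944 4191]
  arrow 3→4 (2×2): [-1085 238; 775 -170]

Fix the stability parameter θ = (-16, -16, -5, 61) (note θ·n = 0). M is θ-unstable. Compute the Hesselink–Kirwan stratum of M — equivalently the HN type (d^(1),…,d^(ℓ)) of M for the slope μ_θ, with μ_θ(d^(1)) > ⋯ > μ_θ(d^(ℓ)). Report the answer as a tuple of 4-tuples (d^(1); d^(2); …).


Via rank(M_{q-1}∘⋯∘M_p): M ≅ I[1,1], I[1,2], I[1,3], I[1,4], I[4,4].
μ_θ-semistable layers: μ^(1)=61; μ^(2)=-5; μ^(3)=-16

((0, 0, 0, 2); (0, 0, 2, 0); (4, 3, 0, 0))


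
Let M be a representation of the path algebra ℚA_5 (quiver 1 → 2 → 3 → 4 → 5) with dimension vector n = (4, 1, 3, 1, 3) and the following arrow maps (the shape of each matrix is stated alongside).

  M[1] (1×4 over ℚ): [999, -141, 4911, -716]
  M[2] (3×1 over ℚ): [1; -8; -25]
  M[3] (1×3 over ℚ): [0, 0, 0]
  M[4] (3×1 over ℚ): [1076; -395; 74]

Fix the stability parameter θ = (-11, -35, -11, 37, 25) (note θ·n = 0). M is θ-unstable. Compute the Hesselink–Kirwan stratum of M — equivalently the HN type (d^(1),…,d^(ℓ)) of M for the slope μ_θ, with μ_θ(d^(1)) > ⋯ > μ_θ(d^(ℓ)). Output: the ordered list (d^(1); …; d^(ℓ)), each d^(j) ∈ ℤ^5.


Via rank(M_{q-1}∘⋯∘M_p): M ≅ I[1,1]^3, I[1,3], I[3,3]^2, I[4,5], I[5,5]^2.
μ_θ-semistable layers: μ^(1)=31; μ^(2)=25; μ^(3)=-11; μ^(4)=-23

((0, 0, 0, 1, 1); (0, 0, 0, 0, 2); (3, 0, 3, 0, 0); (1, 1, 0, 0, 0))


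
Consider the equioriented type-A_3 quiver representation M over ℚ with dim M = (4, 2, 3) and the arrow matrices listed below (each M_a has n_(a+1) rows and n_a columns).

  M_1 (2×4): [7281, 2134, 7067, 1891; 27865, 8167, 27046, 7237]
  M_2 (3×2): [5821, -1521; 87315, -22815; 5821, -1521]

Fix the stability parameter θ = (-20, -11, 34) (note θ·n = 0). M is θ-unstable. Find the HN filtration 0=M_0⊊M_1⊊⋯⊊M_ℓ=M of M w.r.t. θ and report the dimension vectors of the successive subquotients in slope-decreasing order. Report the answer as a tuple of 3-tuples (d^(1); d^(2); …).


Via rank(M_{q-1}∘⋯∘M_p): M ≅ I[1,1]^2, I[1,2], I[1,3], I[3,3]^2.
μ_θ-semistable layers: μ^(1)=34; μ^(2)=-11; μ^(3)=-20

((0, 0, 3); (0, 2, 0); (4, 0, 0))


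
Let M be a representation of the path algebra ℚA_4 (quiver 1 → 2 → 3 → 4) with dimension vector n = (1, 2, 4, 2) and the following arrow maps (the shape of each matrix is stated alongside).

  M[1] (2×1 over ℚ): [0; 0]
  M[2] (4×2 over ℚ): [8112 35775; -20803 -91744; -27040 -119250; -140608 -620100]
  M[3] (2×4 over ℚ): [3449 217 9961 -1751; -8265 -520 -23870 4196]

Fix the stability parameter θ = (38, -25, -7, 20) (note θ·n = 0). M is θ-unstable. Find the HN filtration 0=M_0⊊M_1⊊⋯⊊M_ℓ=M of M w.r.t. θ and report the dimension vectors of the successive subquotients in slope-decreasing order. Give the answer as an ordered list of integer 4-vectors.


Via rank(M_{q-1}∘⋯∘M_p): M ≅ I[1,1], I[2,4]^2, I[3,3]^2.
μ_θ-semistable layers: μ^(1)=38; μ^(2)=20; μ^(3)=-7; μ^(4)=-25

((1, 0, 0, 0); (0, 0, 0, 2); (0, 0, 4, 0); (0, 2, 0, 0))


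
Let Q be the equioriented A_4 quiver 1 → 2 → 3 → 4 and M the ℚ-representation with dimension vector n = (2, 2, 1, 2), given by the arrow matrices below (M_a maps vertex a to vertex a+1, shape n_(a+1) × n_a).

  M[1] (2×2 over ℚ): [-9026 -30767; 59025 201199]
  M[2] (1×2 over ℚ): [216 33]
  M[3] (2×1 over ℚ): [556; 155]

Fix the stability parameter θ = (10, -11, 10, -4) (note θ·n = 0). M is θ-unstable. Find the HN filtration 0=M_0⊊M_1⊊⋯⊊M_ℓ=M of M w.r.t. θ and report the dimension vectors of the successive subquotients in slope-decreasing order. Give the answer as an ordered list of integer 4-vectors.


Barcode: M ≅ I[1,2], I[1,4], I[4,4]. HN layers by μ_θ (3 steps, strictly decreasing):
  μ^(1)=3; μ^(2)=-1/2; μ^(3)=-4

((0, 0, 1, 1); (2, 2, 0, 0); (0, 0, 0, 1))


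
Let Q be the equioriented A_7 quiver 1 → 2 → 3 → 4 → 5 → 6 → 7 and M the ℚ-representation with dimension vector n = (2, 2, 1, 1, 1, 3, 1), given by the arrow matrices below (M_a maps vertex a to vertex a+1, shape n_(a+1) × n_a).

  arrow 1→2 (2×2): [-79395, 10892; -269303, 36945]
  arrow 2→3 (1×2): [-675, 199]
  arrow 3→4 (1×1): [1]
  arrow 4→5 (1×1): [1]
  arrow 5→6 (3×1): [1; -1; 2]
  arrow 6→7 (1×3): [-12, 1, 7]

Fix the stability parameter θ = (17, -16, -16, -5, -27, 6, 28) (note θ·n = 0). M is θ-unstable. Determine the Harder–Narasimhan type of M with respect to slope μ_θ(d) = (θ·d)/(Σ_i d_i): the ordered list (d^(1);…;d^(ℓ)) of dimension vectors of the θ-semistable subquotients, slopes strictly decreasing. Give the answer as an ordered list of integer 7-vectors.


Barcode: M ≅ I[1,2], I[1,7], I[6,6]^2. HN layers by μ_θ (4 steps, strictly decreasing):
  μ^(1)=28; μ^(2)=6; μ^(3)=1/2; μ^(4)=-47/5

((0, 0, 0, 0, 0, 0, 1); (0, 0, 0, 0, 0, 3, 0); (1, 1, 0, 0, 0, 0, 0); (1, 1, 1, 1, 1, 0, 0))


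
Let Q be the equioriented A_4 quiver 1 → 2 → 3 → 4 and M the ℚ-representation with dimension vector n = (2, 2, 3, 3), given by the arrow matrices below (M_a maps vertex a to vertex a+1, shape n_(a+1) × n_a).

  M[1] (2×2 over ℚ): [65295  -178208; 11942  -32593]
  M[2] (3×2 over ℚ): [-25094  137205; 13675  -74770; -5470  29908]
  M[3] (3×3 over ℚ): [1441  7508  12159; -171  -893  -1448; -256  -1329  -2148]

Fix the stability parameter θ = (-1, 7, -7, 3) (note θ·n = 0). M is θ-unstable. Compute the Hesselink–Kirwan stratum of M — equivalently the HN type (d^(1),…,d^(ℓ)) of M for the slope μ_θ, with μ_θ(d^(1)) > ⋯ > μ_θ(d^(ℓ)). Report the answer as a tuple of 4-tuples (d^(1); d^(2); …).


Interval decomposition of M: I[1,4]^2, I[3,4].
HN type (ℓ=4): μ^(1)=3; μ^(2)=0; μ^(3)=-1; μ^(4)=-7

((0, 0, 0, 3); (0, 2, 2, 0); (2, 0, 0, 0); (0, 0, 1, 0))


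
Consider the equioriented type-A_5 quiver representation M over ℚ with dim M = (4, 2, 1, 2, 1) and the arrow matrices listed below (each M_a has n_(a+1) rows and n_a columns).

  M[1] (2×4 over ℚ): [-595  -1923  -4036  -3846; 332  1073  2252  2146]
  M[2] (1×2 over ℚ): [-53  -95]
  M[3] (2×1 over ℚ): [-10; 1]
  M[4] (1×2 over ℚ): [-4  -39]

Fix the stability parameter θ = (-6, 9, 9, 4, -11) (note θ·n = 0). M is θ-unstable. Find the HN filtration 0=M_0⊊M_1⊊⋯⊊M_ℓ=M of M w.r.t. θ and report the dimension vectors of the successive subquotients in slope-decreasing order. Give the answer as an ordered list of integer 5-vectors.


Interval decomposition of M: I[1,1]^2, I[1,2], I[1,5], I[4,4].
HN type (ℓ=4): μ^(1)=9; μ^(2)=4; μ^(3)=11/4; μ^(4)=-6

((0, 1, 0, 0, 0); (0, 0, 0, 1, 0); (0, 1, 1, 1, 1); (4, 0, 0, 0, 0))


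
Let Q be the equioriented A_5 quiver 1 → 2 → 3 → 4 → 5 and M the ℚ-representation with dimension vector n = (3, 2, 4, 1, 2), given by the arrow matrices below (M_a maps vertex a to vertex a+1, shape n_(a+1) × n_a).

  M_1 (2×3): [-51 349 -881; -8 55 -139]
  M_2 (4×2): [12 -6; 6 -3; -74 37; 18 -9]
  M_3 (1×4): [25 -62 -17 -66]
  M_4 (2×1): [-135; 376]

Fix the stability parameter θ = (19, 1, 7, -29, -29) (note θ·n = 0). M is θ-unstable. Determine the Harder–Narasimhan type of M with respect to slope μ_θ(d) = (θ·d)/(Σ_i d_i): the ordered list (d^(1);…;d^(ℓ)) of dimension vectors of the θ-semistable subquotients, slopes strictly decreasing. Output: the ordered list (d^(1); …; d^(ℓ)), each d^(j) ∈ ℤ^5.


Barcode: M ≅ I[1,1], I[1,2], I[1,5], I[3,3]^3, I[5,5]. HN layers by μ_θ (5 steps, strictly decreasing):
  μ^(1)=19; μ^(2)=10; μ^(3)=7; μ^(4)=-31/5; μ^(5)=-29

((1, 0, 0, 0, 0); (1, 1, 0, 0, 0); (0, 0, 3, 0, 0); (1, 1, 1, 1, 1); (0, 0, 0, 0, 1))


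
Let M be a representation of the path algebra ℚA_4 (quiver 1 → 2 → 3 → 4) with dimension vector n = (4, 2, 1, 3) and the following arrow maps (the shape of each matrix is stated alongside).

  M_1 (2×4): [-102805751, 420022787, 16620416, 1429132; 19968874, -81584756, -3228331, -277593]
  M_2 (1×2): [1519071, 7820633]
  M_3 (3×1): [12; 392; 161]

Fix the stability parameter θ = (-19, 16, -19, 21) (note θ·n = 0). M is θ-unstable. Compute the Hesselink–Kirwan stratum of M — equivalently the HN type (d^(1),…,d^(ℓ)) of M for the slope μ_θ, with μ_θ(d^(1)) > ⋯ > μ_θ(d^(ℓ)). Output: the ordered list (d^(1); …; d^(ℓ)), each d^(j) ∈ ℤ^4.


Barcode: M ≅ I[1,1]^2, I[1,2], I[1,4], I[4,4]^2. HN layers by μ_θ (4 steps, strictly decreasing):
  μ^(1)=21; μ^(2)=16; μ^(3)=-3/2; μ^(4)=-19

((0, 0, 0, 3); (0, 1, 0, 0); (0, 1, 1, 0); (4, 0, 0, 0))


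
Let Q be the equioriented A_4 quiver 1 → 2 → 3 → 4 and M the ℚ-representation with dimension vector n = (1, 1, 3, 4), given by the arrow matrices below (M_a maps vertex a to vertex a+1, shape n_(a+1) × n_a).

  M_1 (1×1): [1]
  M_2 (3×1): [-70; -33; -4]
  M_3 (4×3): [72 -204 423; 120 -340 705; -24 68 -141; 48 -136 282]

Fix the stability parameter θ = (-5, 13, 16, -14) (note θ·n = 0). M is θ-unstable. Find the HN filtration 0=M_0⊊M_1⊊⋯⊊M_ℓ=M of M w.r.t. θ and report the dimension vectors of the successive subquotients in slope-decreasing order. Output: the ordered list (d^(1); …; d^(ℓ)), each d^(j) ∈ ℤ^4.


Via rank(M_{q-1}∘⋯∘M_p): M ≅ I[1,3], I[3,3], I[3,4], I[4,4]^3.
μ_θ-semistable layers: μ^(1)=16; μ^(2)=13; μ^(3)=1; μ^(4)=-5; μ^(5)=-14

((0, 0, 2, 0); (0, 1, 0, 0); (0, 0, 1, 1); (1, 0, 0, 0); (0, 0, 0, 3))


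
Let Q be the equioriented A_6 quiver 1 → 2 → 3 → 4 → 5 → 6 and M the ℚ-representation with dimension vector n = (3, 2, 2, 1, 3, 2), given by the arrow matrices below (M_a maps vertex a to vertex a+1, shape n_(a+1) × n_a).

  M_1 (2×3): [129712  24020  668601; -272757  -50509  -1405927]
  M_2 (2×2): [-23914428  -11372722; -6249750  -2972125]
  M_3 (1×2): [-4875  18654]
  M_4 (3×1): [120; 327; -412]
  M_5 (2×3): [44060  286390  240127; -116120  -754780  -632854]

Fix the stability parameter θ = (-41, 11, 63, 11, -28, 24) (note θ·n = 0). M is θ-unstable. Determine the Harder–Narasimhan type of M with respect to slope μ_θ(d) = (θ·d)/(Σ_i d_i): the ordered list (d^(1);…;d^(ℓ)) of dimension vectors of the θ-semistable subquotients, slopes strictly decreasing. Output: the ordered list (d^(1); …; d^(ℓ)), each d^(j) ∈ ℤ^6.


Via rank(M_{q-1}∘⋯∘M_p): M ≅ I[1,1], I[1,2], I[1,3], I[3,6], I[5,5]^2, I[6,6].
μ_θ-semistable layers: μ^(1)=63; μ^(2)=24; μ^(3)=46/3; μ^(4)=11; μ^(5)=-28; μ^(6)=-41

((0, 0, 1, 0, 0, 0); (0, 0, 0, 0, 0, 2); (0, 0, 1, 1, 1, 0); (0, 2, 0, 0, 0, 0); (0, 0, 0, 0, 2, 0); (3, 0, 0, 0, 0, 0))


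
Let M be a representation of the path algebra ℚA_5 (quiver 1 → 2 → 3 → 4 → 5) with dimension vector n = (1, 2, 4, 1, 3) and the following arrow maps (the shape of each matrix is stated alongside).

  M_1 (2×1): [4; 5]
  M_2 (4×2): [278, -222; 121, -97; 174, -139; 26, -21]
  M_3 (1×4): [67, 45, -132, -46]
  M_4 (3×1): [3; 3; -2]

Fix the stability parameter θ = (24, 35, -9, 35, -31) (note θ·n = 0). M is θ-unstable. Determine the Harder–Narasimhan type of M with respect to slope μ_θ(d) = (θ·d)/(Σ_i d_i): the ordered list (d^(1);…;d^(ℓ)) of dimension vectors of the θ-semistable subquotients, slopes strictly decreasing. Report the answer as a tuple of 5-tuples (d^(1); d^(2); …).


Barcode: M ≅ I[1,5], I[2,3], I[3,3]^2, I[5,5]^2. HN layers by μ_θ (4 steps, strictly decreasing):
  μ^(1)=13; μ^(2)=54/5; μ^(3)=-9; μ^(4)=-31

((0, 1, 1, 0, 0); (1, 1, 1, 1, 1); (0, 0, 2, 0, 0); (0, 0, 0, 0, 2))


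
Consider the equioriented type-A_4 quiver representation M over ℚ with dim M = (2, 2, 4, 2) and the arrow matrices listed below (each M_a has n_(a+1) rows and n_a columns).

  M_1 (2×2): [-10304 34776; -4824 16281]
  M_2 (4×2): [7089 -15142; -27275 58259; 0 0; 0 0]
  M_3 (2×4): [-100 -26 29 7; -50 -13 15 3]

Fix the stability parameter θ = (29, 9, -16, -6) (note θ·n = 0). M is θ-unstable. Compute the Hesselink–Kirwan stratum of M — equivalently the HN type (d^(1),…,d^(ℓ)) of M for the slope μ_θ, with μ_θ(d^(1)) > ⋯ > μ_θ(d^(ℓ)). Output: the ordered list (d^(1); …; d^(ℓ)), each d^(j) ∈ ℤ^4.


Barcode: M ≅ I[1,1], I[1,4], I[2,3], I[3,3], I[3,4]. HN layers by μ_θ (5 steps, strictly decreasing):
  μ^(1)=29; μ^(2)=4; μ^(3)=-7/2; μ^(4)=-6; μ^(5)=-16

((1, 0, 0, 0); (1, 1, 1, 1); (0, 1, 1, 0); (0, 0, 0, 1); (0, 0, 2, 0))


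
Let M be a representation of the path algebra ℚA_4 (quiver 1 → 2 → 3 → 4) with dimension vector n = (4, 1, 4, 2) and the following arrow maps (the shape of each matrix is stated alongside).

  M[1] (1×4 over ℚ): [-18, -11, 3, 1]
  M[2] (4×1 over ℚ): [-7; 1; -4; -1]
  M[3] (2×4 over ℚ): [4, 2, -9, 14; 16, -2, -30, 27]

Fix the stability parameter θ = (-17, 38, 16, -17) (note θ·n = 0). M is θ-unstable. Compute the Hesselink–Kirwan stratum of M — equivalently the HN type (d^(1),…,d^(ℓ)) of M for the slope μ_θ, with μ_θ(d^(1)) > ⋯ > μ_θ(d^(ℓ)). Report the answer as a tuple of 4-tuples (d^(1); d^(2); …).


Via rank(M_{q-1}∘⋯∘M_p): M ≅ I[1,1]^3, I[1,4], I[3,3]^2, I[3,4].
μ_θ-semistable layers: μ^(1)=16; μ^(2)=37/3; μ^(3)=-1/2; μ^(4)=-17

((0, 0, 2, 0); (0, 1, 1, 1); (0, 0, 1, 1); (4, 0, 0, 0))
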